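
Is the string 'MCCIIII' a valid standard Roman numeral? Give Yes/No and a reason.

'MCCIIII': More than 3 consecutive I's

No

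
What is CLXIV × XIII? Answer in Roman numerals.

CLXIV = 164
XIII = 13
164 × 13 = 2132

MMCXXXII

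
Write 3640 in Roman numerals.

Convert 3640 to Roman numerals:
  3640 contains 3×1000 (MMM)
  640 contains 1×500 (D)
  140 contains 1×100 (C)
  40 contains 1×40 (XL)

MMMDCXL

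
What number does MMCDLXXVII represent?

MMCDLXXVII: M=1000, M=1000, CD=400, L=50, X=10, X=10, V=5, I=1, I=1
1000 + 1000 + 400 + 50 + 10 + 10 + 5 + 1 + 1 = 2477

2477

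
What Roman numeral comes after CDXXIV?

CDXXIV = 424; next is 425

CDXXV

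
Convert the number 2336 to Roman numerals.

Convert 2336 to Roman numerals:
  2336 contains 2×1000 (MM)
  336 contains 3×100 (CCC)
  36 contains 3×10 (XXX)
  6 contains 1×5 (V)
  1 contains 1×1 (I)

MMCCCXXXVI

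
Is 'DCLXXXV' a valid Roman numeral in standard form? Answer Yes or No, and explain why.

'DCLXXXV': Check the rules: uses only the symbols I, V, X, L, C, D, M; no symbol is repeated more than three times in a row; V, L and D each appear at most once; no smaller symbol precedes a larger one (values never increase from left to right). Value: D (500) + C (100) + L (50) + X (10) + X (10) + X (10) + V (5) = 685. So it is a valid standard Roman numeral.

Yes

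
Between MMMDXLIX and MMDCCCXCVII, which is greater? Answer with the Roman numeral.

MMMDXLIX = 3549
MMDCCCXCVII = 2897
3549 is larger

MMMDXLIX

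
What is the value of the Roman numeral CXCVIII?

CXCVIII: C=100, XC=90, V=5, I=1, I=1, I=1
100 + 90 + 5 + 1 + 1 + 1 = 198

198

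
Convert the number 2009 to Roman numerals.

Convert 2009 to Roman numerals:
  2009 contains 2×1000 (MM)
  9 contains 1×9 (IX)

MMIX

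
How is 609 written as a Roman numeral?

Convert 609 to Roman numerals:
  609 contains 1×500 (D)
  109 contains 1×100 (C)
  9 contains 1×9 (IX)

DCIX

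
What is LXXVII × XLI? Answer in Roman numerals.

LXXVII = 77
XLI = 41
77 × 41 = 3157

MMMCLVII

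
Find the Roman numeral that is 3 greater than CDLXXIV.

CDLXXIV = 474
474 + 3 = 477

CDLXXVII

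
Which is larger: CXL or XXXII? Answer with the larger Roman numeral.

CXL = 140
XXXII = 32
140 is larger

CXL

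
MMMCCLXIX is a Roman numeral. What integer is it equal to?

MMMCCLXIX: M=1000, M=1000, M=1000, C=100, C=100, L=50, X=10, IX=9
1000 + 1000 + 1000 + 100 + 100 + 50 + 10 + 9 = 3269

3269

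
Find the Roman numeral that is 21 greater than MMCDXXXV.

MMCDXXXV = 2435
2435 + 21 = 2456

MMCDLVI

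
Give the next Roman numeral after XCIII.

XCIII = 93; next is 94

XCIV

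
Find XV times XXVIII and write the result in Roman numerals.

XV = 15
XXVIII = 28
15 × 28 = 420

CDXX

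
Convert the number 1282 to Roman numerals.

Convert 1282 to Roman numerals:
  1282 contains 1×1000 (M)
  282 contains 2×100 (CC)
  82 contains 1×50 (L)
  32 contains 3×10 (XXX)
  2 contains 2×1 (II)

MCCLXXXII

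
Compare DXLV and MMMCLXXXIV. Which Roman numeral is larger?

DXLV = 545
MMMCLXXXIV = 3184
3184 is larger

MMMCLXXXIV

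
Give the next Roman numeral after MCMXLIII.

MCMXLIII = 1943, so the next integer is 1943 + 1 = 1944

MCMXLIV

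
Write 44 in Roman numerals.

Convert 44 to Roman numerals:
  44 contains 1×40 (XL)
  4 contains 1×4 (IV)

XLIV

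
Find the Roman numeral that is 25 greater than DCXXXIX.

DCXXXIX = 639
639 + 25 = 664

DCLXIV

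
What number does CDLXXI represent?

CDLXXI: CD=400, L=50, X=10, X=10, I=1
400 + 50 + 10 + 10 + 1 = 471

471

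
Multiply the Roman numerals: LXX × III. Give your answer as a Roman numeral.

LXX = 70
III = 3
70 × 3 = 210

CCX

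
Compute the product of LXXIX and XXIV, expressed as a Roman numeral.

LXXIX = 79
XXIV = 24
79 × 24 = 1896

MDCCCXCVI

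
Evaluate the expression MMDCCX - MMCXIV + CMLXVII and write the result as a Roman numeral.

MMDCCX = 2710, MMCXIV = 2114, CMLXVII = 967
2710 - 2114 = 596
596 + 967 = 1563

MDLXIII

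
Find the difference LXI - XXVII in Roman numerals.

LXI = 61
XXVII = 27
61 - 27 = 34

XXXIV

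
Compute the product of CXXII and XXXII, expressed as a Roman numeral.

CXXII = 122
XXXII = 32
122 × 32 = 3904

MMMCMIV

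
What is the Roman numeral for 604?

Convert 604 to Roman numerals:
  604 contains 1×500 (D)
  104 contains 1×100 (C)
  4 contains 1×4 (IV)

DCIV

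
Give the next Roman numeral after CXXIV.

CXXIV = 124, so the next integer is 124 + 1 = 125

CXXV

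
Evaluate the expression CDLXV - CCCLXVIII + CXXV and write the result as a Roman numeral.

CDLXV = 465, CCCLXVIII = 368, CXXV = 125
465 - 368 = 97
97 + 125 = 222

CCXXII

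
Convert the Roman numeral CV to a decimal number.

CV: C=100, V=5
100 + 5 = 105

105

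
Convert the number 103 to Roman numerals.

Convert 103 to Roman numerals:
  103 contains 1×100 (C)
  3 contains 3×1 (III)

CIII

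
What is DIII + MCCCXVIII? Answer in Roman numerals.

DIII = 503
MCCCXVIII = 1318
503 + 1318 = 1821

MDCCCXXI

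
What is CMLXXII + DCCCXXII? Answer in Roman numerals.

CMLXXII = 972
DCCCXXII = 822
972 + 822 = 1794

MDCCXCIV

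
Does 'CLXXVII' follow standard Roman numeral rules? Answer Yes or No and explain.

'CLXXVII': Check the rules: uses only the symbols I, V, X, L, C, D, M; no symbol is repeated more than three times in a row; V, L and D each appear at most once; no smaller symbol precedes a larger one (values never increase from left to right). Value: C (100) + L (50) + X (10) + X (10) + V (5) + I (1) + I (1) = 177. So it is a valid standard Roman numeral.

Yes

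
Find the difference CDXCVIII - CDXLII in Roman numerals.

CDXCVIII = 498
CDXLII = 442
498 - 442 = 56

LVI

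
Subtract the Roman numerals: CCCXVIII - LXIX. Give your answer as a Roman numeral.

CCCXVIII = 318
LXIX = 69
318 - 69 = 249

CCXLIX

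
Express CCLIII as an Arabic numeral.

CCLIII: C=100, C=100, L=50, I=1, I=1, I=1
100 + 100 + 50 + 1 + 1 + 1 = 253

253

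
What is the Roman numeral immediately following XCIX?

XCIX = 99; next is 100

C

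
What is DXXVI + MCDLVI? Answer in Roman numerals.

DXXVI = 526
MCDLVI = 1456
526 + 1456 = 1982

MCMLXXXII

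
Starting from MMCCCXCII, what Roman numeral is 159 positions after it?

MMCCCXCII = 2392
2392 + 159 = 2551

MMDLI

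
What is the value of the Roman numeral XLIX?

XLIX: XL=40, IX=9
40 + 9 = 49

49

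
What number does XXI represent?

XXI: X=10, X=10, I=1
10 + 10 + 1 = 21

21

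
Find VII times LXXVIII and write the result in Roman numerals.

VII = 7
LXXVIII = 78
7 × 78 = 546

DXLVI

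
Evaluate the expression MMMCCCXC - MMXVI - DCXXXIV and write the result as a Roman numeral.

MMMCCCXC = 3390, MMXVI = 2016, DCXXXIV = 634
3390 - 2016 = 1374
1374 - 634 = 740

DCCXL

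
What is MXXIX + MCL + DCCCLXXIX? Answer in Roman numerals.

MXXIX = 1029, MCL = 1150, DCCCLXXIX = 879
1029 + 1150 = 2179
2179 + 879 = 3058

MMMLVIII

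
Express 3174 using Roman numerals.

Convert 3174 to Roman numerals:
  3174 contains 3×1000 (MMM)
  174 contains 1×100 (C)
  74 contains 1×50 (L)
  24 contains 2×10 (XX)
  4 contains 1×4 (IV)

MMMCLXXIV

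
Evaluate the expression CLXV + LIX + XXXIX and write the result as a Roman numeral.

CLXV = 165, LIX = 59, XXXIX = 39
165 + 59 = 224
224 + 39 = 263

CCLXIII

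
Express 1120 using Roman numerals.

Convert 1120 to Roman numerals:
  1120 contains 1×1000 (M)
  120 contains 1×100 (C)
  20 contains 2×10 (XX)

MCXX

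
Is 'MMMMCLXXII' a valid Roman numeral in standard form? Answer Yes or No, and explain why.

'MMMMCLXXII': More than 3 consecutive M's

No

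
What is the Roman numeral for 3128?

Convert 3128 to Roman numerals:
  3128 contains 3×1000 (MMM)
  128 contains 1×100 (C)
  28 contains 2×10 (XX)
  8 contains 1×5 (V)
  3 contains 3×1 (III)

MMMCXXVIII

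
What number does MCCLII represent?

MCCLII: M=1000, C=100, C=100, L=50, I=1, I=1
1000 + 100 + 100 + 50 + 1 + 1 = 1252

1252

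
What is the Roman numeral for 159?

Convert 159 to Roman numerals:
  159 contains 1×100 (C)
  59 contains 1×50 (L)
  9 contains 1×9 (IX)

CLIX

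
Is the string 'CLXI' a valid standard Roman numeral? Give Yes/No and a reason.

'CLXI': Check the rules: uses only the symbols I, V, X, L, C, D, M; no symbol is repeated more than three times in a row; V, L and D each appear at most once; no smaller symbol precedes a larger one (values never increase from left to right). Value: C (100) + L (50) + X (10) + I (1) = 161. So it is a valid standard Roman numeral.

Yes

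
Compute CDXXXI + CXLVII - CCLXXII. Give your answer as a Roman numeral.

CDXXXI = 431, CXLVII = 147, CCLXXII = 272
431 + 147 = 578
578 - 272 = 306

CCCVI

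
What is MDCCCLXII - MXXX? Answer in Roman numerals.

MDCCCLXII = 1862
MXXX = 1030
1862 - 1030 = 832

DCCCXXXII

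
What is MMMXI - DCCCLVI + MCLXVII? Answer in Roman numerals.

MMMXI = 3011, DCCCLVI = 856, MCLXVII = 1167
3011 - 856 = 2155
2155 + 1167 = 3322

MMMCCCXXII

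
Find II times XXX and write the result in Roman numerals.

II = 2
XXX = 30
2 × 30 = 60

LX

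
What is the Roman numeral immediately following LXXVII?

LXXVII = 77; next is 78

LXXVIII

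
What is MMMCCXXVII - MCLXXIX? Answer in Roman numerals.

MMMCCXXVII = 3227
MCLXXIX = 1179
3227 - 1179 = 2048

MMXLVIII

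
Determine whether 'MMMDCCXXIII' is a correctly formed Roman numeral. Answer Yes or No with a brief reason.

'MMMDCCXXIII': Check the rules: uses only the symbols I, V, X, L, C, D, M; no symbol is repeated more than three times in a row; V, L and D each appear at most once; no smaller symbol precedes a larger one (values never increase from left to right). Value: M (1000) + M (1000) + M (1000) + D (500) + C (100) + C (100) + X (10) + X (10) + I (1) + I (1) + I (1) = 3723. So it is a valid standard Roman numeral.

Yes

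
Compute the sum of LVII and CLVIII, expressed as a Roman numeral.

LVII = 57
CLVIII = 158
57 + 158 = 215

CCXV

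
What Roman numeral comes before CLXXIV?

CLXXIV = 174; previous is 173

CLXXIII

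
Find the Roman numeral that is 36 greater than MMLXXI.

MMLXXI = 2071
2071 + 36 = 2107

MMCVII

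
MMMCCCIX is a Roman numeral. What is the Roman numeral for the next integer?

MMMCCCIX = 3309, so the next integer is 3309 + 1 = 3310

MMMCCCX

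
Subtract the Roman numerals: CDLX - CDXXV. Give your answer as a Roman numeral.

CDLX = 460
CDXXV = 425
460 - 425 = 35

XXXV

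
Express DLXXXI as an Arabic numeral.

DLXXXI: D=500, L=50, X=10, X=10, X=10, I=1
500 + 50 + 10 + 10 + 10 + 1 = 581

581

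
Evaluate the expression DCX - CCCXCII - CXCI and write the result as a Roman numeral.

DCX = 610, CCCXCII = 392, CXCI = 191
610 - 392 = 218
218 - 191 = 27

XXVII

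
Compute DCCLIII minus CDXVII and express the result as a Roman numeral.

DCCLIII = 753
CDXVII = 417
753 - 417 = 336

CCCXXXVI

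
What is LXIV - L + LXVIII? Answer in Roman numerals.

LXIV = 64, L = 50, LXVIII = 68
64 - 50 = 14
14 + 68 = 82

LXXXII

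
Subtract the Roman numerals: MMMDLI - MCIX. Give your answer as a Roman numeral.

MMMDLI = 3551
MCIX = 1109
3551 - 1109 = 2442

MMCDXLII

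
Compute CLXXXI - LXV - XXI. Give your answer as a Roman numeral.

CLXXXI = 181, LXV = 65, XXI = 21
181 - 65 = 116
116 - 21 = 95

XCV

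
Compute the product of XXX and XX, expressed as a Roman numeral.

XXX = 30
XX = 20
30 × 20 = 600

DC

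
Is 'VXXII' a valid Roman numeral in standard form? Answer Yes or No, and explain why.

'VXXII': Invalid subtractive combination: VX

No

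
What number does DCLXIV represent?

DCLXIV: D=500, C=100, L=50, X=10, IV=4
500 + 100 + 50 + 10 + 4 = 664

664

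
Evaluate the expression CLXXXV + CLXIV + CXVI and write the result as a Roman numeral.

CLXXXV = 185, CLXIV = 164, CXVI = 116
185 + 164 = 349
349 + 116 = 465

CDLXV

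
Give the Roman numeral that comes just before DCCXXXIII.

DCCXXXIII = 733; previous is 732

DCCXXXII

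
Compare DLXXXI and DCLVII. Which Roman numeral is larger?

DLXXXI = 581
DCLVII = 657
657 is larger

DCLVII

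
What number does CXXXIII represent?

CXXXIII: C=100, X=10, X=10, X=10, I=1, I=1, I=1
100 + 10 + 10 + 10 + 1 + 1 + 1 = 133

133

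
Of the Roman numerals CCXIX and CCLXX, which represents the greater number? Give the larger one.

CCXIX = 219
CCLXX = 270
270 is larger

CCLXX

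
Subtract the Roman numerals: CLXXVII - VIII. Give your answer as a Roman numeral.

CLXXVII = 177
VIII = 8
177 - 8 = 169

CLXIX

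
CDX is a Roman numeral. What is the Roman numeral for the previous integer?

CDX = 410; previous is 409

CDIX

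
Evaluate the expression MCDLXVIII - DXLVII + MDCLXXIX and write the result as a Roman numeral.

MCDLXVIII = 1468, DXLVII = 547, MDCLXXIX = 1679
1468 - 547 = 921
921 + 1679 = 2600

MMDC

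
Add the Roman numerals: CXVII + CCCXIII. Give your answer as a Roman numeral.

CXVII = 117
CCCXIII = 313
117 + 313 = 430

CDXXX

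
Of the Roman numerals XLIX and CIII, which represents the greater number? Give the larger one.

XLIX = 49
CIII = 103
103 is larger

CIII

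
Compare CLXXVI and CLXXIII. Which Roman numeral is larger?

CLXXVI = 176
CLXXIII = 173
176 is larger

CLXXVI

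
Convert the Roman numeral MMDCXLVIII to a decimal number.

MMDCXLVIII: M=1000, M=1000, D=500, C=100, XL=40, V=5, I=1, I=1, I=1
1000 + 1000 + 500 + 100 + 40 + 5 + 1 + 1 + 1 = 2648

2648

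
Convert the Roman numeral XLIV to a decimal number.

XLIV: XL=40, IV=4
40 + 4 = 44

44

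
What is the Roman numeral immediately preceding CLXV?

CLXV = 165; previous is 164

CLXIV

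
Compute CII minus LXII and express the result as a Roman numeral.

CII = 102
LXII = 62
102 - 62 = 40

XL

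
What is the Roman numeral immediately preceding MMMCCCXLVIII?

MMMCCCXLVIII = 3348, so the previous integer is 3348 - 1 = 3347

MMMCCCXLVII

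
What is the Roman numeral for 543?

Convert 543 to Roman numerals:
  543 contains 1×500 (D)
  43 contains 1×40 (XL)
  3 contains 3×1 (III)

DXLIII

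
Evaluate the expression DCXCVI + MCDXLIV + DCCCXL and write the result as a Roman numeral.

DCXCVI = 696, MCDXLIV = 1444, DCCCXL = 840
696 + 1444 = 2140
2140 + 840 = 2980

MMCMLXXX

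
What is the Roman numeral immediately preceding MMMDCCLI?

MMMDCCLI = 3751; previous is 3750

MMMDCCL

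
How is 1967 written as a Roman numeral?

Convert 1967 to Roman numerals:
  1967 contains 1×1000 (M)
  967 contains 1×900 (CM)
  67 contains 1×50 (L)
  17 contains 1×10 (X)
  7 contains 1×5 (V)
  2 contains 2×1 (II)

MCMLXVII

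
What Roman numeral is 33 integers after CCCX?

CCCX = 310
310 + 33 = 343

CCCXLIII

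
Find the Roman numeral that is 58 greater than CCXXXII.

CCXXXII = 232
232 + 58 = 290

CCXC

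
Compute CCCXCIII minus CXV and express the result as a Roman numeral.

CCCXCIII = 393
CXV = 115
393 - 115 = 278

CCLXXVIII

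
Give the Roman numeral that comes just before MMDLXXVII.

MMDLXXVII = 2577, so the previous integer is 2577 - 1 = 2576

MMDLXXVI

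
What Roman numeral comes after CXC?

CXC = 190, so the next integer is 190 + 1 = 191

CXCI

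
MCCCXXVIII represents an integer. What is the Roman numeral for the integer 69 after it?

MCCCXXVIII = 1328
1328 + 69 = 1397

MCCCXCVII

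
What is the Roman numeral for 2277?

Convert 2277 to Roman numerals:
  2277 contains 2×1000 (MM)
  277 contains 2×100 (CC)
  77 contains 1×50 (L)
  27 contains 2×10 (XX)
  7 contains 1×5 (V)
  2 contains 2×1 (II)

MMCCLXXVII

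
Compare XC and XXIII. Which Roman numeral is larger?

XC = 90
XXIII = 23
90 is larger

XC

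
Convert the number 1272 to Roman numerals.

Convert 1272 to Roman numerals:
  1272 contains 1×1000 (M)
  272 contains 2×100 (CC)
  72 contains 1×50 (L)
  22 contains 2×10 (XX)
  2 contains 2×1 (II)

MCCLXXII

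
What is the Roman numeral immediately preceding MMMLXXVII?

MMMLXXVII = 3077; previous is 3076

MMMLXXVI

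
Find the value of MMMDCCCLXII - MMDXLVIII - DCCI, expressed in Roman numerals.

MMMDCCCLXII = 3862, MMDXLVIII = 2548, DCCI = 701
3862 - 2548 = 1314
1314 - 701 = 613

DCXIII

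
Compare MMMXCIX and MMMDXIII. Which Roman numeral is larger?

MMMXCIX = 3099
MMMDXIII = 3513
3513 is larger

MMMDXIII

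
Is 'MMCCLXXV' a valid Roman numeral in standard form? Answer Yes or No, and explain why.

'MMCCLXXV': Check the rules: uses only the symbols I, V, X, L, C, D, M; no symbol is repeated more than three times in a row; V, L and D each appear at most once; no smaller symbol precedes a larger one (values never increase from left to right). Value: M (1000) + M (1000) + C (100) + C (100) + L (50) + X (10) + X (10) + V (5) = 2275. So it is a valid standard Roman numeral.

Yes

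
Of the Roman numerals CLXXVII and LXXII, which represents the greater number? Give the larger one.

CLXXVII = 177
LXXII = 72
177 is larger

CLXXVII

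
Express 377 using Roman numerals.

Convert 377 to Roman numerals:
  377 contains 3×100 (CCC)
  77 contains 1×50 (L)
  27 contains 2×10 (XX)
  7 contains 1×5 (V)
  2 contains 2×1 (II)

CCCLXXVII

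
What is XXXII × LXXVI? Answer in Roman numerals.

XXXII = 32
LXXVI = 76
32 × 76 = 2432

MMCDXXXII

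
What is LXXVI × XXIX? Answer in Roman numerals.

LXXVI = 76
XXIX = 29
76 × 29 = 2204

MMCCIV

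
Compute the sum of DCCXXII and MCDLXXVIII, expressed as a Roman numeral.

DCCXXII = 722
MCDLXXVIII = 1478
722 + 1478 = 2200

MMCC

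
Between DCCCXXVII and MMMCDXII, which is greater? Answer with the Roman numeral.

DCCCXXVII = 827
MMMCDXII = 3412
3412 is larger

MMMCDXII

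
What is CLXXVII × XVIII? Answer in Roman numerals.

CLXXVII = 177
XVIII = 18
177 × 18 = 3186

MMMCLXXXVI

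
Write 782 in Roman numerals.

Convert 782 to Roman numerals:
  782 contains 1×500 (D)
  282 contains 2×100 (CC)
  82 contains 1×50 (L)
  32 contains 3×10 (XXX)
  2 contains 2×1 (II)

DCCLXXXII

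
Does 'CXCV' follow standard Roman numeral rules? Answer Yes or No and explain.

'CXCV': Check the rules: uses only the symbols I, V, X, L, C, D, M; no symbol is repeated more than three times in a row; V, L and D each appear at most once; the only place a smaller symbol precedes a larger one is the allowed subtractive pair XC, the symbol right after such a pair (if any) is smaller than the pair's first symbol, and otherwise the values never increase from left to right. Value: C (100) + XC (90) + V (5) = 195. So it is a valid standard Roman numeral.

Yes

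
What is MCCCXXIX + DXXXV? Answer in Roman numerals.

MCCCXXIX = 1329
DXXXV = 535
1329 + 535 = 1864

MDCCCLXIV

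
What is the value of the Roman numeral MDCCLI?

MDCCLI: M=1000, D=500, C=100, C=100, L=50, I=1
1000 + 500 + 100 + 100 + 50 + 1 = 1751

1751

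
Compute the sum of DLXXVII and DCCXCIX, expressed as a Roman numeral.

DLXXVII = 577
DCCXCIX = 799
577 + 799 = 1376

MCCCLXXVI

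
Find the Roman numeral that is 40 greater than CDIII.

CDIII = 403
403 + 40 = 443

CDXLIII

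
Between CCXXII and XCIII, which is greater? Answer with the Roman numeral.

CCXXII = 222
XCIII = 93
222 is larger

CCXXII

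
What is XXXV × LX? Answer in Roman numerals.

XXXV = 35
LX = 60
35 × 60 = 2100

MMC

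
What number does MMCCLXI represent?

MMCCLXI: M=1000, M=1000, C=100, C=100, L=50, X=10, I=1
1000 + 1000 + 100 + 100 + 50 + 10 + 1 = 2261

2261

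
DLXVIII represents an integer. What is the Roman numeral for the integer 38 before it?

DLXVIII = 568
568 - 38 = 530

DXXX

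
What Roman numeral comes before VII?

VII = 7; previous is 6

VI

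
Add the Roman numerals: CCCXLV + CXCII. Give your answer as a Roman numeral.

CCCXLV = 345
CXCII = 192
345 + 192 = 537

DXXXVII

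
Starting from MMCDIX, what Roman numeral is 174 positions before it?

MMCDIX = 2409
2409 - 174 = 2235

MMCCXXXV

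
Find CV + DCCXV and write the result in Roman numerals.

CV = 105
DCCXV = 715
105 + 715 = 820

DCCCXX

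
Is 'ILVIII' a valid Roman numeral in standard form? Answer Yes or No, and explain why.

'ILVIII': Invalid subtractive combination: IL

No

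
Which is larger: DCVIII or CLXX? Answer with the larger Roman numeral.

DCVIII = 608
CLXX = 170
608 is larger

DCVIII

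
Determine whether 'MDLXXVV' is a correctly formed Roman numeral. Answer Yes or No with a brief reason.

'MDLXXVV': V should not appear more than once

No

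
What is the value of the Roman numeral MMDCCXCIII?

MMDCCXCIII: M=1000, M=1000, D=500, C=100, C=100, XC=90, I=1, I=1, I=1
1000 + 1000 + 500 + 100 + 100 + 90 + 1 + 1 + 1 = 2793

2793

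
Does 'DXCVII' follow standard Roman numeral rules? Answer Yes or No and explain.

'DXCVII': Check the rules: uses only the symbols I, V, X, L, C, D, M; no symbol is repeated more than three times in a row; V, L and D each appear at most once; the only place a smaller symbol precedes a larger one is the allowed subtractive pair XC, the symbol right after such a pair (if any) is smaller than the pair's first symbol, and otherwise the values never increase from left to right. Value: D (500) + XC (90) + V (5) + I (1) + I (1) = 597. So it is a valid standard Roman numeral.

Yes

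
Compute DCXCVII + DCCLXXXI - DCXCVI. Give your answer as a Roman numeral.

DCXCVII = 697, DCCLXXXI = 781, DCXCVI = 696
697 + 781 = 1478
1478 - 696 = 782

DCCLXXXII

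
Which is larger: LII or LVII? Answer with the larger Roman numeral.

LII = 52
LVII = 57
57 is larger

LVII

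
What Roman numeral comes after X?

X = 10; next is 11

XI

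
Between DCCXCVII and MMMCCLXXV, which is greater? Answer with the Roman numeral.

DCCXCVII = 797
MMMCCLXXV = 3275
3275 is larger

MMMCCLXXV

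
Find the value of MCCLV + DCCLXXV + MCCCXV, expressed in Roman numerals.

MCCLV = 1255, DCCLXXV = 775, MCCCXV = 1315
1255 + 775 = 2030
2030 + 1315 = 3345

MMMCCCXLV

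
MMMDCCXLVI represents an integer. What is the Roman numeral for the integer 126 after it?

MMMDCCXLVI = 3746
3746 + 126 = 3872

MMMDCCCLXXII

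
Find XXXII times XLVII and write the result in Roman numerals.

XXXII = 32
XLVII = 47
32 × 47 = 1504

MDIV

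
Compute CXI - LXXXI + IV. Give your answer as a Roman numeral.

CXI = 111, LXXXI = 81, IV = 4
111 - 81 = 30
30 + 4 = 34

XXXIV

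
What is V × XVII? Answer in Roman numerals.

V = 5
XVII = 17
5 × 17 = 85

LXXXV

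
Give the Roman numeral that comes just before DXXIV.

DXXIV = 524, so the previous integer is 524 - 1 = 523

DXXIII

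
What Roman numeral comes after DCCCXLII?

DCCCXLII = 842; next is 843

DCCCXLIII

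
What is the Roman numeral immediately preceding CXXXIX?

CXXXIX = 139; previous is 138

CXXXVIII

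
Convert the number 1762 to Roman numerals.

Convert 1762 to Roman numerals:
  1762 contains 1×1000 (M)
  762 contains 1×500 (D)
  262 contains 2×100 (CC)
  62 contains 1×50 (L)
  12 contains 1×10 (X)
  2 contains 2×1 (II)

MDCCLXII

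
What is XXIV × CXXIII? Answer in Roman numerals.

XXIV = 24
CXXIII = 123
24 × 123 = 2952

MMCMLII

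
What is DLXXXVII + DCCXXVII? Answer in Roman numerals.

DLXXXVII = 587
DCCXXVII = 727
587 + 727 = 1314

MCCCXIV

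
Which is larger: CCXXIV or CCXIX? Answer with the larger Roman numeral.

CCXXIV = 224
CCXIX = 219
224 is larger

CCXXIV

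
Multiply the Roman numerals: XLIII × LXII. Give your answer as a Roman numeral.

XLIII = 43
LXII = 62
43 × 62 = 2666

MMDCLXVI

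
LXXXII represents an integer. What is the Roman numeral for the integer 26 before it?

LXXXII = 82
82 - 26 = 56

LVI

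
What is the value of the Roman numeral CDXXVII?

CDXXVII: CD=400, X=10, X=10, V=5, I=1, I=1
400 + 10 + 10 + 5 + 1 + 1 = 427

427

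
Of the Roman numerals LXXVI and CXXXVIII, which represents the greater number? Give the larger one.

LXXVI = 76
CXXXVIII = 138
138 is larger

CXXXVIII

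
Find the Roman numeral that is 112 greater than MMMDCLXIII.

MMMDCLXIII = 3663
3663 + 112 = 3775

MMMDCCLXXV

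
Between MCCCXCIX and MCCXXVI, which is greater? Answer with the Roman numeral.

MCCCXCIX = 1399
MCCXXVI = 1226
1399 is larger

MCCCXCIX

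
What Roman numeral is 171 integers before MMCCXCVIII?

MMCCXCVIII = 2298
2298 - 171 = 2127

MMCXXVII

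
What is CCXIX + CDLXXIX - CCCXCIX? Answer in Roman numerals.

CCXIX = 219, CDLXXIX = 479, CCCXCIX = 399
219 + 479 = 698
698 - 399 = 299

CCXCIX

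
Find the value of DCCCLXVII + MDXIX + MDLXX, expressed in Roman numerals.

DCCCLXVII = 867, MDXIX = 1519, MDLXX = 1570
867 + 1519 = 2386
2386 + 1570 = 3956

MMMCMLVI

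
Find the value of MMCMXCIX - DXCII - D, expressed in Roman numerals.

MMCMXCIX = 2999, DXCII = 592, D = 500
2999 - 592 = 2407
2407 - 500 = 1907

MCMVII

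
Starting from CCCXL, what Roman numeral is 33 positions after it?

CCCXL = 340
340 + 33 = 373

CCCLXXIII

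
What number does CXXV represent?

CXXV: C=100, X=10, X=10, V=5
100 + 10 + 10 + 5 = 125

125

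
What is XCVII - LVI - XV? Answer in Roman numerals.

XCVII = 97, LVI = 56, XV = 15
97 - 56 = 41
41 - 15 = 26

XXVI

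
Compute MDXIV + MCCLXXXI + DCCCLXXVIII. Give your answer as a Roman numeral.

MDXIV = 1514, MCCLXXXI = 1281, DCCCLXXVIII = 878
1514 + 1281 = 2795
2795 + 878 = 3673

MMMDCLXXIII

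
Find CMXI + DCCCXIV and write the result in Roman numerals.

CMXI = 911
DCCCXIV = 814
911 + 814 = 1725

MDCCXXV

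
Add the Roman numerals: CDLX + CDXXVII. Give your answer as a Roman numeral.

CDLX = 460
CDXXVII = 427
460 + 427 = 887

DCCCLXXXVII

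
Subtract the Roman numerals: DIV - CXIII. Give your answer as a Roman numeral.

DIV = 504
CXIII = 113
504 - 113 = 391

CCCXCI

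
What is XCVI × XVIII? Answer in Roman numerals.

XCVI = 96
XVIII = 18
96 × 18 = 1728

MDCCXXVIII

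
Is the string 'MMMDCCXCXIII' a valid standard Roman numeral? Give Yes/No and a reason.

'MMMDCCXCXIII': X cannot come right after the subtractive pair XC: once X is subtracted in XC, the next symbol must be smaller than X

No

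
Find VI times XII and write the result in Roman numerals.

VI = 6
XII = 12
6 × 12 = 72

LXXII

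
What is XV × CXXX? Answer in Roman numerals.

XV = 15
CXXX = 130
15 × 130 = 1950

MCML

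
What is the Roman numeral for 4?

Convert 4 to Roman numerals:
  4 contains 1×4 (IV)

IV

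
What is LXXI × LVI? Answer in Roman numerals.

LXXI = 71
LVI = 56
71 × 56 = 3976

MMMCMLXXVI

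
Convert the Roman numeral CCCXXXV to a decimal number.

CCCXXXV: C=100, C=100, C=100, X=10, X=10, X=10, V=5
100 + 100 + 100 + 10 + 10 + 10 + 5 = 335

335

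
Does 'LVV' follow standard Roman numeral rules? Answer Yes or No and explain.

'LVV': V should not appear more than once

No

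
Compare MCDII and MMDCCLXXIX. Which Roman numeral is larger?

MCDII = 1402
MMDCCLXXIX = 2779
2779 is larger

MMDCCLXXIX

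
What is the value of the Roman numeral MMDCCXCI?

MMDCCXCI: M=1000, M=1000, D=500, C=100, C=100, XC=90, I=1
1000 + 1000 + 500 + 100 + 100 + 90 + 1 = 2791

2791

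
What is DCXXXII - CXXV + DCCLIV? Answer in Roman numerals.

DCXXXII = 632, CXXV = 125, DCCLIV = 754
632 - 125 = 507
507 + 754 = 1261

MCCLXI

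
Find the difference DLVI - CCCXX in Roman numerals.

DLVI = 556
CCCXX = 320
556 - 320 = 236

CCXXXVI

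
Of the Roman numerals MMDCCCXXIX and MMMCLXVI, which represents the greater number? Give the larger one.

MMDCCCXXIX = 2829
MMMCLXVI = 3166
3166 is larger

MMMCLXVI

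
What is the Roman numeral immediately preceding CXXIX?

CXXIX = 129, so the previous integer is 129 - 1 = 128

CXXVIII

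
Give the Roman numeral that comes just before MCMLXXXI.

MCMLXXXI = 1981; previous is 1980

MCMLXXX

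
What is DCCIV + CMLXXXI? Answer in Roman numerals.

DCCIV = 704
CMLXXXI = 981
704 + 981 = 1685

MDCLXXXV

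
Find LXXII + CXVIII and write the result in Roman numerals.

LXXII = 72
CXVIII = 118
72 + 118 = 190

CXC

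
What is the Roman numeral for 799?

Convert 799 to Roman numerals:
  799 contains 1×500 (D)
  299 contains 2×100 (CC)
  99 contains 1×90 (XC)
  9 contains 1×9 (IX)

DCCXCIX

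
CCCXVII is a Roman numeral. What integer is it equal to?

CCCXVII: C=100, C=100, C=100, X=10, V=5, I=1, I=1
100 + 100 + 100 + 10 + 5 + 1 + 1 = 317

317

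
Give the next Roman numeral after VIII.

VIII = 8, so the next integer is 8 + 1 = 9

IX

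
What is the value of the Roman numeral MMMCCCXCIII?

MMMCCCXCIII: M=1000, M=1000, M=1000, C=100, C=100, C=100, XC=90, I=1, I=1, I=1
1000 + 1000 + 1000 + 100 + 100 + 100 + 90 + 1 + 1 + 1 = 3393

3393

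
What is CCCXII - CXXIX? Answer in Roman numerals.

CCCXII = 312
CXXIX = 129
312 - 129 = 183

CLXXXIII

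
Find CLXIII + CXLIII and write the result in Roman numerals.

CLXIII = 163
CXLIII = 143
163 + 143 = 306

CCCVI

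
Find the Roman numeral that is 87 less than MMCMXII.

MMCMXII = 2912
2912 - 87 = 2825

MMDCCCXXV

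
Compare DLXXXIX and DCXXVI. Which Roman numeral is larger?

DLXXXIX = 589
DCXXVI = 626
626 is larger

DCXXVI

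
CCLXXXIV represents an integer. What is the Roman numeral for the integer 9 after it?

CCLXXXIV = 284
284 + 9 = 293

CCXCIII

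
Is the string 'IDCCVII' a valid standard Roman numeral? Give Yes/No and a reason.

'IDCCVII': Invalid subtractive combination: ID

No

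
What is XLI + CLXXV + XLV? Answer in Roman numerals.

XLI = 41, CLXXV = 175, XLV = 45
41 + 175 = 216
216 + 45 = 261

CCLXI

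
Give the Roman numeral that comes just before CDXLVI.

CDXLVI = 446, so the previous integer is 446 - 1 = 445

CDXLV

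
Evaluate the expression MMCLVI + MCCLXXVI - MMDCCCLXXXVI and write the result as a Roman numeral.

MMCLVI = 2156, MCCLXXVI = 1276, MMDCCCLXXXVI = 2886
2156 + 1276 = 3432
3432 - 2886 = 546

DXLVI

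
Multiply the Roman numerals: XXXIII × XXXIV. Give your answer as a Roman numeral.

XXXIII = 33
XXXIV = 34
33 × 34 = 1122

MCXXII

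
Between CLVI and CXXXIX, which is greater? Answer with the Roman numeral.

CLVI = 156
CXXXIX = 139
156 is larger

CLVI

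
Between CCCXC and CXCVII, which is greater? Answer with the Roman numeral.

CCCXC = 390
CXCVII = 197
390 is larger

CCCXC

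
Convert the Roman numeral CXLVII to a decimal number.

CXLVII: C=100, XL=40, V=5, I=1, I=1
100 + 40 + 5 + 1 + 1 = 147

147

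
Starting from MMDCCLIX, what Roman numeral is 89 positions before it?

MMDCCLIX = 2759
2759 - 89 = 2670

MMDCLXX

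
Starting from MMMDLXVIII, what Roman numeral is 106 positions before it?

MMMDLXVIII = 3568
3568 - 106 = 3462

MMMCDLXII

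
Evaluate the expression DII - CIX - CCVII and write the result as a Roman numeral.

DII = 502, CIX = 109, CCVII = 207
502 - 109 = 393
393 - 207 = 186

CLXXXVI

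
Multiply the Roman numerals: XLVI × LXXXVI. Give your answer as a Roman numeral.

XLVI = 46
LXXXVI = 86
46 × 86 = 3956

MMMCMLVI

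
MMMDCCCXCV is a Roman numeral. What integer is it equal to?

MMMDCCCXCV: M=1000, M=1000, M=1000, D=500, C=100, C=100, C=100, XC=90, V=5
1000 + 1000 + 1000 + 500 + 100 + 100 + 100 + 90 + 5 = 3895

3895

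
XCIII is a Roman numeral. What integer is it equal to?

XCIII: XC=90, I=1, I=1, I=1
90 + 1 + 1 + 1 = 93

93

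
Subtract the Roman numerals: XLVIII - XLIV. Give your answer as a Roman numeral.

XLVIII = 48
XLIV = 44
48 - 44 = 4

IV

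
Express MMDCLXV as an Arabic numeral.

MMDCLXV: M=1000, M=1000, D=500, C=100, L=50, X=10, V=5
1000 + 1000 + 500 + 100 + 50 + 10 + 5 = 2665

2665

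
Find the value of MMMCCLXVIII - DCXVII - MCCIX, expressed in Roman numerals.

MMMCCLXVIII = 3268, DCXVII = 617, MCCIX = 1209
3268 - 617 = 2651
2651 - 1209 = 1442

MCDXLII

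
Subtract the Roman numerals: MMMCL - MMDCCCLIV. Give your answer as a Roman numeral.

MMMCL = 3150
MMDCCCLIV = 2854
3150 - 2854 = 296

CCXCVI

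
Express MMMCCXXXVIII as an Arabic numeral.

MMMCCXXXVIII: M=1000, M=1000, M=1000, C=100, C=100, X=10, X=10, X=10, V=5, I=1, I=1, I=1
1000 + 1000 + 1000 + 100 + 100 + 10 + 10 + 10 + 5 + 1 + 1 + 1 = 3238

3238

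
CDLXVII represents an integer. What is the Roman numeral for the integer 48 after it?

CDLXVII = 467
467 + 48 = 515

DXV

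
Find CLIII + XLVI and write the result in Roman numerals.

CLIII = 153
XLVI = 46
153 + 46 = 199

CXCIX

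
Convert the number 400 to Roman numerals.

Convert 400 to Roman numerals:
  400 contains 1×400 (CD)

CD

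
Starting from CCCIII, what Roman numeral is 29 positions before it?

CCCIII = 303
303 - 29 = 274

CCLXXIV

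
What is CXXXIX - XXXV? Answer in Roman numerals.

CXXXIX = 139
XXXV = 35
139 - 35 = 104

CIV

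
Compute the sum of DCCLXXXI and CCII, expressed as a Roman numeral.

DCCLXXXI = 781
CCII = 202
781 + 202 = 983

CMLXXXIII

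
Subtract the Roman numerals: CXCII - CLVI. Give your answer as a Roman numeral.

CXCII = 192
CLVI = 156
192 - 156 = 36

XXXVI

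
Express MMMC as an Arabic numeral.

MMMC: M=1000, M=1000, M=1000, C=100
1000 + 1000 + 1000 + 100 = 3100

3100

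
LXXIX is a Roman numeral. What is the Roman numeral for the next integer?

LXXIX = 79; next is 80

LXXX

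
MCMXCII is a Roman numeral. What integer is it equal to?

MCMXCII: M=1000, CM=900, XC=90, I=1, I=1
1000 + 900 + 90 + 1 + 1 = 1992

1992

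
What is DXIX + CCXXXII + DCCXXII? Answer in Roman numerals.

DXIX = 519, CCXXXII = 232, DCCXXII = 722
519 + 232 = 751
751 + 722 = 1473

MCDLXXIII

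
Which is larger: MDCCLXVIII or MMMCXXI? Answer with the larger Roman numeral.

MDCCLXVIII = 1768
MMMCXXI = 3121
3121 is larger

MMMCXXI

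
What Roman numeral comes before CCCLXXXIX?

CCCLXXXIX = 389; previous is 388

CCCLXXXVIII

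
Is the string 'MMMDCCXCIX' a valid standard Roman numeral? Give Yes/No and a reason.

'MMMDCCXCIX': Check the rules: uses only the symbols I, V, X, L, C, D, M; no symbol is repeated more than three times in a row; V, L and D each appear at most once; the only places a smaller symbol precedes a larger one are the allowed subtractive pairs XC, IX, the symbol right after such a pair (if any) is smaller than the pair's first symbol, and otherwise the values never increase from left to right. Value: M (1000) + M (1000) + M (1000) + D (500) + C (100) + C (100) + XC (90) + IX (9) = 3799. So it is a valid standard Roman numeral.

Yes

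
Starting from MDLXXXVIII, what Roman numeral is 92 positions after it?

MDLXXXVIII = 1588
1588 + 92 = 1680

MDCLXXX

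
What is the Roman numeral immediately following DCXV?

DCXV = 615, so the next integer is 615 + 1 = 616

DCXVI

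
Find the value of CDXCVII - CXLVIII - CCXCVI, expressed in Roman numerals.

CDXCVII = 497, CXLVIII = 148, CCXCVI = 296
497 - 148 = 349
349 - 296 = 53

LIII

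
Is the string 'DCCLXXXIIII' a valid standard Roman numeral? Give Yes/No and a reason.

'DCCLXXXIIII': More than 3 consecutive I's

No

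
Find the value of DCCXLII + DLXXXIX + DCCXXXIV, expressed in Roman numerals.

DCCXLII = 742, DLXXXIX = 589, DCCXXXIV = 734
742 + 589 = 1331
1331 + 734 = 2065

MMLXV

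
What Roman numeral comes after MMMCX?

MMMCX = 3110; next is 3111

MMMCXI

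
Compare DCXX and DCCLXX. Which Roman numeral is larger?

DCXX = 620
DCCLXX = 770
770 is larger

DCCLXX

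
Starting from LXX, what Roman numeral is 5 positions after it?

LXX = 70
70 + 5 = 75

LXXV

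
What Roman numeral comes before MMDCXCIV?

MMDCXCIV = 2694, so the previous integer is 2694 - 1 = 2693

MMDCXCIII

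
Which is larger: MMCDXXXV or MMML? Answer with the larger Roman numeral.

MMCDXXXV = 2435
MMML = 3050
3050 is larger

MMML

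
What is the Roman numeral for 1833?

Convert 1833 to Roman numerals:
  1833 contains 1×1000 (M)
  833 contains 1×500 (D)
  333 contains 3×100 (CCC)
  33 contains 3×10 (XXX)
  3 contains 3×1 (III)

MDCCCXXXIII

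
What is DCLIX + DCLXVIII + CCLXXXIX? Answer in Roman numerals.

DCLIX = 659, DCLXVIII = 668, CCLXXXIX = 289
659 + 668 = 1327
1327 + 289 = 1616

MDCXVI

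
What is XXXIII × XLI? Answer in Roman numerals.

XXXIII = 33
XLI = 41
33 × 41 = 1353

MCCCLIII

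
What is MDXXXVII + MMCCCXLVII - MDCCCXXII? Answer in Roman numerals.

MDXXXVII = 1537, MMCCCXLVII = 2347, MDCCCXXII = 1822
1537 + 2347 = 3884
3884 - 1822 = 2062

MMLXII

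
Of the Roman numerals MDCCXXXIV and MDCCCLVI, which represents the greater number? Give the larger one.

MDCCXXXIV = 1734
MDCCCLVI = 1856
1856 is larger

MDCCCLVI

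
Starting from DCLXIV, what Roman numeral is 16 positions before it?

DCLXIV = 664
664 - 16 = 648

DCXLVIII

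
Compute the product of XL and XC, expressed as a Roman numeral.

XL = 40
XC = 90
40 × 90 = 3600

MMMDC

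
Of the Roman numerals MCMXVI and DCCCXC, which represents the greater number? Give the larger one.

MCMXVI = 1916
DCCCXC = 890
1916 is larger

MCMXVI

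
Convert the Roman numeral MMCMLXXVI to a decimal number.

MMCMLXXVI: M=1000, M=1000, CM=900, L=50, X=10, X=10, V=5, I=1
1000 + 1000 + 900 + 50 + 10 + 10 + 5 + 1 = 2976

2976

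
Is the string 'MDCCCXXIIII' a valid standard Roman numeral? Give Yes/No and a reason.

'MDCCCXXIIII': More than 3 consecutive I's

No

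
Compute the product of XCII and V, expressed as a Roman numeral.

XCII = 92
V = 5
92 × 5 = 460

CDLX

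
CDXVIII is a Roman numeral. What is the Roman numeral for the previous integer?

CDXVIII = 418; previous is 417

CDXVII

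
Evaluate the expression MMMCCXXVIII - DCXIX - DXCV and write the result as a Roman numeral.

MMMCCXXVIII = 3228, DCXIX = 619, DXCV = 595
3228 - 619 = 2609
2609 - 595 = 2014

MMXIV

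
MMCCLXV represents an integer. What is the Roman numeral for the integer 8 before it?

MMCCLXV = 2265
2265 - 8 = 2257

MMCCLVII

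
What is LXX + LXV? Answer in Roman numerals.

LXX = 70
LXV = 65
70 + 65 = 135

CXXXV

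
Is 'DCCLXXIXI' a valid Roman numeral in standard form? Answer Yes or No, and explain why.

'DCCLXXIXI': I cannot come right after the subtractive pair IX: once I is subtracted in IX, the next symbol must be smaller than I

No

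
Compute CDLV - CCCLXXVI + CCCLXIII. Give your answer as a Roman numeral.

CDLV = 455, CCCLXXVI = 376, CCCLXIII = 363
455 - 376 = 79
79 + 363 = 442

CDXLII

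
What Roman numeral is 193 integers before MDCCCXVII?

MDCCCXVII = 1817
1817 - 193 = 1624

MDCXXIV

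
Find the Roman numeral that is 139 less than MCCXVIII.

MCCXVIII = 1218
1218 - 139 = 1079

MLXXIX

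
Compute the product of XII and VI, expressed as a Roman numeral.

XII = 12
VI = 6
12 × 6 = 72

LXXII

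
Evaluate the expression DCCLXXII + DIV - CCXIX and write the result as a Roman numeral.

DCCLXXII = 772, DIV = 504, CCXIX = 219
772 + 504 = 1276
1276 - 219 = 1057

MLVII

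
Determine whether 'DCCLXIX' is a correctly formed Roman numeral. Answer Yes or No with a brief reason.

'DCCLXIX': Check the rules: uses only the symbols I, V, X, L, C, D, M; no symbol is repeated more than three times in a row; V, L and D each appear at most once; the only place a smaller symbol precedes a larger one is the allowed subtractive pair IX, the symbol right after such a pair (if any) is smaller than the pair's first symbol, and otherwise the values never increase from left to right. Value: D (500) + C (100) + C (100) + L (50) + X (10) + IX (9) = 769. So it is a valid standard Roman numeral.

Yes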